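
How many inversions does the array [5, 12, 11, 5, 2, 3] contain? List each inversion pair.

Finding inversions in [5, 12, 11, 5, 2, 3]:

(0, 4): arr[0]=5 > arr[4]=2
(0, 5): arr[0]=5 > arr[5]=3
(1, 2): arr[1]=12 > arr[2]=11
(1, 3): arr[1]=12 > arr[3]=5
(1, 4): arr[1]=12 > arr[4]=2
(1, 5): arr[1]=12 > arr[5]=3
(2, 3): arr[2]=11 > arr[3]=5
(2, 4): arr[2]=11 > arr[4]=2
(2, 5): arr[2]=11 > arr[5]=3
(3, 4): arr[3]=5 > arr[4]=2
(3, 5): arr[3]=5 > arr[5]=3

Total inversions: 11

The array has 11 inversion(s): (0,4), (0,5), (1,2), (1,3), (1,4), (1,5), (2,3), (2,4), (2,5), (3,4), (3,5). Each pair (i,j) satisfies i < j and arr[i] > arr[j].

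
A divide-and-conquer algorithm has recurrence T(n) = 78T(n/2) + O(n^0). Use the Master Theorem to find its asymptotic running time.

Master Theorem for T(n) = 78T(n/2) + O(n^0):

a = 78, b = 2, c = 0
log_b(a) = log_2(78) = 6.2854

Case 1: c = 0 < log_2(78) = 6.2854
T(n) = O(n^(log_2 78))

For T(n) = 78T(n/2) + O(n^0): log_2(78) = 6.2854. This is Case 1 of the Master Theorem (c < log_b(a), work dominated by leaves), giving O(n^(log_2 78)).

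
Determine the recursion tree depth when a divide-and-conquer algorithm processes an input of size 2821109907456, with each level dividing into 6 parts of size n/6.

For divide and conquer with division factor 6:

Problem sizes at each level:
Level 0: 2821109907456
Level 1: 470184984576
Level 2: 78364164096
Level 3: 13060694016
Level 4: 2176782336
Level 5: 362797056
Level 6: 60466176
Level 7: 10077696
Level 8: 1679616
Level 9: 279936
Level 10: 46656
Level 11: 7776
Level 12: 1296
Level 13: 216
Level 14: 36
Level 15: 6
Level 16: 1

The root is level 0 and the size-1 base case is level 16 (the tree spans levels 0 through 16, i.e. 17 levels counting the root), so the depth is the number of divisions: log_6(2821109907456) = 16

The recursion tree depth is log_6(2821109907456) = 16. At each level, the problem size is divided by 6, so it takes 16 divisions to reduce to a base case of size 1. The algorithm makes 6 recursive calls at each level.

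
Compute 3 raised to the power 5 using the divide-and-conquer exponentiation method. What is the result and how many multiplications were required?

Computing 3^5 by squaring (build up from 3^1; each line after the first costs one multiplication):

3^1 = 3
3^2 = (3^1)^2 = 3^2 = 9
3^4 = (3^2)^2 = 9^2 = 81
3^5 = 3 * 3^4 = 3 * 81 = 243

Result: 243
Multiplications needed: 3 (3 lines after 3^1)

3^5 = 243. Using exponentiation by squaring, this requires 3 multiplications. The key idea: if the exponent is even, square the half-power; if odd, multiply by the base once.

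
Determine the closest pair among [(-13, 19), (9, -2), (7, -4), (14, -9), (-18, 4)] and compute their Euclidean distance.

Computing all pairwise distances among 5 points:

d((-13, 19), (9, -2)) = 30.4138
d((-13, 19), (7, -4)) = 30.4795
d((-13, 19), (14, -9)) = 38.8973
d((-13, 19), (-18, 4)) = 15.8114
d((9, -2), (7, -4)) = 2.8284 <-- minimum
d((9, -2), (14, -9)) = 8.6023
d((9, -2), (-18, 4)) = 27.6586
d((7, -4), (14, -9)) = 8.6023
d((7, -4), (-18, 4)) = 26.2488
d((14, -9), (-18, 4)) = 34.5398

Closest pair: (9, -2) and (7, -4) with distance 2.8284

The closest pair is (9, -2) and (7, -4) with Euclidean distance 2.8284. For 5 points, brute-force pairwise comparison is shown above. For large n, the divide-and-conquer algorithm (sort by x, recurse on halves, check the dividing strip) achieves O(n log n).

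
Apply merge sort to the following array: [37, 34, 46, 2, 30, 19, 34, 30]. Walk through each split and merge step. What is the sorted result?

Merge sort trace:

Split: [37, 34, 46, 2, 30, 19, 34, 30] -> [37, 34, 46, 2] and [30, 19, 34, 30]
  Split: [37, 34, 46, 2] -> [37, 34] and [46, 2]
    Split: [37, 34] -> [37] and [34]
    Merge: [37] + [34] -> [34, 37]
    Split: [46, 2] -> [46] and [2]
    Merge: [46] + [2] -> [2, 46]
  Merge: [34, 37] + [2, 46] -> [2, 34, 37, 46]
  Split: [30, 19, 34, 30] -> [30, 19] and [34, 30]
    Split: [30, 19] -> [30] and [19]
    Merge: [30] + [19] -> [19, 30]
    Split: [34, 30] -> [34] and [30]
    Merge: [34] + [30] -> [30, 34]
  Merge: [19, 30] + [30, 34] -> [19, 30, 30, 34]
Merge: [2, 34, 37, 46] + [19, 30, 30, 34] -> [2, 19, 30, 30, 34, 34, 37, 46]

Final sorted array: [2, 19, 30, 30, 34, 34, 37, 46]

The merge sort proceeds by recursively splitting the array and merging sorted halves.
After all merges, the sorted array is [2, 19, 30, 30, 34, 34, 37, 46].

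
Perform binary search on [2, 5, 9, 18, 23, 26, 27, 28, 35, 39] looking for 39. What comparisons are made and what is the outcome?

Binary search for 39 in [2, 5, 9, 18, 23, 26, 27, 28, 35, 39]:

lo=0, hi=9, mid=4, arr[mid]=23 -> 23 < 39, search right half
lo=5, hi=9, mid=7, arr[mid]=28 -> 28 < 39, search right half
lo=8, hi=9, mid=8, arr[mid]=35 -> 35 < 39, search right half
lo=9, hi=9, mid=9, arr[mid]=39 -> Found target at index 9!

Binary search finds 39 at index 9 after 4 comparisons. The search repeatedly halves the search space by comparing with the middle element.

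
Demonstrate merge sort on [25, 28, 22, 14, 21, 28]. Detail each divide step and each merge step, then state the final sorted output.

Merge sort trace:

Split: [25, 28, 22, 14, 21, 28] -> [25, 28, 22] and [14, 21, 28]
  Split: [25, 28, 22] -> [25] and [28, 22]
    Split: [28, 22] -> [28] and [22]
    Merge: [28] + [22] -> [22, 28]
  Merge: [25] + [22, 28] -> [22, 25, 28]
  Split: [14, 21, 28] -> [14] and [21, 28]
    Split: [21, 28] -> [21] and [28]
    Merge: [21] + [28] -> [21, 28]
  Merge: [14] + [21, 28] -> [14, 21, 28]
Merge: [22, 25, 28] + [14, 21, 28] -> [14, 21, 22, 25, 28, 28]

Final sorted array: [14, 21, 22, 25, 28, 28]

The merge sort proceeds by recursively splitting the array and merging sorted halves.
After all merges, the sorted array is [14, 21, 22, 25, 28, 28].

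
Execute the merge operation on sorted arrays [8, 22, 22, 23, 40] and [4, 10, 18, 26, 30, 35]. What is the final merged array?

Merging process:

Compare 8 vs 4: take 4 from right. Merged: [4]
Compare 8 vs 10: take 8 from left. Merged: [4, 8]
Compare 22 vs 10: take 10 from right. Merged: [4, 8, 10]
Compare 22 vs 18: take 18 from right. Merged: [4, 8, 10, 18]
Compare 22 vs 26: take 22 from left. Merged: [4, 8, 10, 18, 22]
Compare 22 vs 26: take 22 from left. Merged: [4, 8, 10, 18, 22, 22]
Compare 23 vs 26: take 23 from left. Merged: [4, 8, 10, 18, 22, 22, 23]
Compare 40 vs 26: take 26 from right. Merged: [4, 8, 10, 18, 22, 22, 23, 26]
Compare 40 vs 30: take 30 from right. Merged: [4, 8, 10, 18, 22, 22, 23, 26, 30]
Compare 40 vs 35: take 35 from right. Merged: [4, 8, 10, 18, 22, 22, 23, 26, 30, 35]
Append remaining from left: [40]. Merged: [4, 8, 10, 18, 22, 22, 23, 26, 30, 35, 40]

Final merged array: [4, 8, 10, 18, 22, 22, 23, 26, 30, 35, 40]
Total comparisons: 10

The merged array is [4, 8, 10, 18, 22, 22, 23, 26, 30, 35, 40], requiring 10 comparisons. The merge step runs in O(n) time where n is the total number of elements.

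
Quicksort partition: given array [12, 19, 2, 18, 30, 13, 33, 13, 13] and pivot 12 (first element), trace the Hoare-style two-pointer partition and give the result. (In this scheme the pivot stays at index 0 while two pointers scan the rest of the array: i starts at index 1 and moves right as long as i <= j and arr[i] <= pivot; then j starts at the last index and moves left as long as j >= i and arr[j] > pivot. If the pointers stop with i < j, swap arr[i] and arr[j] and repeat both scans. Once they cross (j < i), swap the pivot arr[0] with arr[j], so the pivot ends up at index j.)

Hoare-style two-pointer partition with pivot = 12:

Initial array: [12, 19, 2, 18, 30, 13, 33, 13, 13]

Pointers start at i = 1, j = 8.
i stops at index 1 (arr[1]=19 > 12), j stops at index 2 (arr[2]=2 <= 12): swap arr[1] and arr[2], array becomes [12, 2, 19, 18, 30, 13, 33, 13, 13]
i ends at 2, j ends at 1: the pointers have crossed (j < i), so scanning stops.

Swap pivot arr[0] with arr[1] to place pivot at position 1: [2, 12, 19, 18, 30, 13, 33, 13, 13]
Pivot position: 1

After partitioning with pivot 12, the array becomes [2, 12, 19, 18, 30, 13, 33, 13, 13]. The pivot is placed at index 1. All elements to the left of the pivot are <= 12, and all elements to the right are > 12.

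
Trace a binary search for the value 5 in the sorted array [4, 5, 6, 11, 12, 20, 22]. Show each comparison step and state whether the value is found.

Binary search for 5 in [4, 5, 6, 11, 12, 20, 22]:

lo=0, hi=6, mid=3, arr[mid]=11 -> 11 > 5, search left half
lo=0, hi=2, mid=1, arr[mid]=5 -> Found target at index 1!

Binary search finds 5 at index 1 after 2 comparisons. The search repeatedly halves the search space by comparing with the middle element.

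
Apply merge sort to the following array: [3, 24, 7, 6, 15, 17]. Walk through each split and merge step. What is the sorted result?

Merge sort trace:

Split: [3, 24, 7, 6, 15, 17] -> [3, 24, 7] and [6, 15, 17]
  Split: [3, 24, 7] -> [3] and [24, 7]
    Split: [24, 7] -> [24] and [7]
    Merge: [24] + [7] -> [7, 24]
  Merge: [3] + [7, 24] -> [3, 7, 24]
  Split: [6, 15, 17] -> [6] and [15, 17]
    Split: [15, 17] -> [15] and [17]
    Merge: [15] + [17] -> [15, 17]
  Merge: [6] + [15, 17] -> [6, 15, 17]
Merge: [3, 7, 24] + [6, 15, 17] -> [3, 6, 7, 15, 17, 24]

Final sorted array: [3, 6, 7, 15, 17, 24]

The merge sort proceeds by recursively splitting the array and merging sorted halves.
After all merges, the sorted array is [3, 6, 7, 15, 17, 24].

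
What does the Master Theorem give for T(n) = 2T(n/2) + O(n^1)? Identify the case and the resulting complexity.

Master Theorem for T(n) = 2T(n/2) + O(n^1):

a = 2, b = 2, c = 1
log_b(a) = log_2(2) = 1.0000

Case 2: c = 1 = log_2(2) = 1.0000
T(n) = O(n^1 log n) = O(n log n)

For T(n) = 2T(n/2) + O(n^1): log_2(2) = 1.0000. This is Case 2 of the Master Theorem (c = log_b(a), equal work at all levels), giving O(n log n).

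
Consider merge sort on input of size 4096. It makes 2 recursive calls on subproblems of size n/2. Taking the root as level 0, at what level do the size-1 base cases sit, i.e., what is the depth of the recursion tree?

For divide and conquer with division factor 2:

Problem sizes at each level:
Level 0: 4096
Level 1: 2048
Level 2: 1024
Level 3: 512
Level 4: 256
Level 5: 128
Level 6: 64
Level 7: 32
Level 8: 16
Level 9: 8
Level 10: 4
Level 11: 2
Level 12: 1

The root is level 0 and the size-1 base case is level 12 (the tree spans levels 0 through 12, i.e. 13 levels counting the root), so the depth is the number of divisions: log_2(4096) = 12

The recursion tree depth is log_2(4096) = 12. At each level, the problem size is divided by 2, so it takes 12 divisions to reduce to a base case of size 1. The algorithm makes 2 recursive calls at each level.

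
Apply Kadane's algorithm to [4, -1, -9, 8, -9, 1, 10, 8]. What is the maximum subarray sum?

Using Kadane's algorithm on [4, -1, -9, 8, -9, 1, 10, 8]:

Scanning through the array:
Position 1 (value -1): max_ending_here = 3, max_so_far = 4
Position 2 (value -9): max_ending_here = -6, max_so_far = 4
Position 3 (value 8): max_ending_here = 8, max_so_far = 8
Position 4 (value -9): max_ending_here = -1, max_so_far = 8
Position 5 (value 1): max_ending_here = 1, max_so_far = 8
Position 6 (value 10): max_ending_here = 11, max_so_far = 11
Position 7 (value 8): max_ending_here = 19, max_so_far = 19

Maximum subarray: [1, 10, 8]
Maximum sum: 19

The maximum subarray is [1, 10, 8] with sum 19. This subarray runs from index 5 to index 7.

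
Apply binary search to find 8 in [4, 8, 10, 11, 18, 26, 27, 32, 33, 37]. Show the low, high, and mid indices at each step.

Binary search for 8 in [4, 8, 10, 11, 18, 26, 27, 32, 33, 37]:

lo=0, hi=9, mid=4, arr[mid]=18 -> 18 > 8, search left half
lo=0, hi=3, mid=1, arr[mid]=8 -> Found target at index 1!

Binary search finds 8 at index 1 after 2 comparisons. The search repeatedly halves the search space by comparing with the middle element.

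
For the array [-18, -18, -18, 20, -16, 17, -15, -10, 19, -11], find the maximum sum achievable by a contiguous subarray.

Using Kadane's algorithm on [-18, -18, -18, 20, -16, 17, -15, -10, 19, -11]:

Scanning through the array:
Position 1 (value -18): max_ending_here = -18, max_so_far = -18
Position 2 (value -18): max_ending_here = -18, max_so_far = -18
Position 3 (value 20): max_ending_here = 20, max_so_far = 20
Position 4 (value -16): max_ending_here = 4, max_so_far = 20
Position 5 (value 17): max_ending_here = 21, max_so_far = 21
Position 6 (value -15): max_ending_here = 6, max_so_far = 21
Position 7 (value -10): max_ending_here = -4, max_so_far = 21
Position 8 (value 19): max_ending_here = 19, max_so_far = 21
Position 9 (value -11): max_ending_here = 8, max_so_far = 21

Maximum subarray: [20, -16, 17]
Maximum sum: 21

The maximum subarray is [20, -16, 17] with sum 21. This subarray runs from index 3 to index 5.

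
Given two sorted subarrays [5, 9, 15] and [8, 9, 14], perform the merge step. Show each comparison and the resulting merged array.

Merging process:

Compare 5 vs 8: take 5 from left. Merged: [5]
Compare 9 vs 8: take 8 from right. Merged: [5, 8]
Compare 9 vs 9: take 9 from left. Merged: [5, 8, 9]
Compare 15 vs 9: take 9 from right. Merged: [5, 8, 9, 9]
Compare 15 vs 14: take 14 from right. Merged: [5, 8, 9, 9, 14]
Append remaining from left: [15]. Merged: [5, 8, 9, 9, 14, 15]

Final merged array: [5, 8, 9, 9, 14, 15]
Total comparisons: 5

The merged array is [5, 8, 9, 9, 14, 15], requiring 5 comparisons. The merge step runs in O(n) time where n is the total number of elements.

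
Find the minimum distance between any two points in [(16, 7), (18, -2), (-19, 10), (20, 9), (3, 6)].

Computing all pairwise distances among 5 points:

d((16, 7), (18, -2)) = 9.2195
d((16, 7), (-19, 10)) = 35.1283
d((16, 7), (20, 9)) = 4.4721 <-- minimum
d((16, 7), (3, 6)) = 13.0384
d((18, -2), (-19, 10)) = 38.8973
d((18, -2), (20, 9)) = 11.1803
d((18, -2), (3, 6)) = 17.0
d((-19, 10), (20, 9)) = 39.0128
d((-19, 10), (3, 6)) = 22.3607
d((20, 9), (3, 6)) = 17.2627

Closest pair: (16, 7) and (20, 9) with distance 4.4721

The closest pair is (16, 7) and (20, 9) with Euclidean distance 4.4721. For 5 points, brute-force pairwise comparison is shown above. For large n, the divide-and-conquer algorithm (sort by x, recurse on halves, check the dividing strip) achieves O(n log n).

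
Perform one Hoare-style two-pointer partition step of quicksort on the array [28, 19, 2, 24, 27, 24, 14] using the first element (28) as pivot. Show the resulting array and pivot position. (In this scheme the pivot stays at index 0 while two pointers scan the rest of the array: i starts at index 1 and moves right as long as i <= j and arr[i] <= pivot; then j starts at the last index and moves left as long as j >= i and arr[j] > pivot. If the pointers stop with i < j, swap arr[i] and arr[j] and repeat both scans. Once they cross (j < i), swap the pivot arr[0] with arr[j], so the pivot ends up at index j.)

Hoare-style two-pointer partition with pivot = 28:

Initial array: [28, 19, 2, 24, 27, 24, 14]

Pointers start at i = 1, j = 6.
i ends at 7, j ends at 6: the pointers have crossed (j < i), so scanning stops.

Swap pivot arr[0] with arr[6] to place pivot at position 6: [14, 19, 2, 24, 27, 24, 28]
Pivot position: 6

After partitioning with pivot 28, the array becomes [14, 19, 2, 24, 27, 24, 28]. The pivot is placed at index 6. All elements to the left of the pivot are <= 28, and all elements to the right are > 28.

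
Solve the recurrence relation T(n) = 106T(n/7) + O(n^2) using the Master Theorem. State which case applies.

Master Theorem for T(n) = 106T(n/7) + O(n^2):

a = 106, b = 7, c = 2
log_b(a) = log_7(106) = 2.3965

Case 1: c = 2 < log_7(106) = 2.3965
T(n) = O(n^(log_7 106))

For T(n) = 106T(n/7) + O(n^2): log_7(106) = 2.3965. This is Case 1 of the Master Theorem (c < log_b(a), work dominated by leaves), giving O(n^(log_7 106)).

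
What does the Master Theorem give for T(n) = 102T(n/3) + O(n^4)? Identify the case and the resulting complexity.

Master Theorem for T(n) = 102T(n/3) + O(n^4):

a = 102, b = 3, c = 4
log_b(a) = log_3(102) = 4.2098

Case 1: c = 4 < log_3(102) = 4.2098
T(n) = O(n^(log_3 102))

For T(n) = 102T(n/3) + O(n^4): log_3(102) = 4.2098. This is Case 1 of the Master Theorem (c < log_b(a), work dominated by leaves), giving O(n^(log_3 102)).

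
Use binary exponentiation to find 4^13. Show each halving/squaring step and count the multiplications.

Computing 4^13 by squaring (build up from 4^1; each line after the first costs one multiplication):

4^1 = 4
4^2 = (4^1)^2 = 4^2 = 16
4^3 = 4 * 4^2 = 4 * 16 = 64
4^6 = (4^3)^2 = 64^2 = 4096
4^12 = (4^6)^2 = 4096^2 = 16777216
4^13 = 4 * 4^12 = 4 * 16777216 = 67108864

Result: 67108864
Multiplications needed: 5 (5 lines after 4^1)

4^13 = 67108864. Using exponentiation by squaring, this requires 5 multiplications. The key idea: if the exponent is even, square the half-power; if odd, multiply by the base once.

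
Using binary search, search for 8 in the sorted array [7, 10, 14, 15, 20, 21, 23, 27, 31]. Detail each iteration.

Binary search for 8 in [7, 10, 14, 15, 20, 21, 23, 27, 31]:

lo=0, hi=8, mid=4, arr[mid]=20 -> 20 > 8, search left half
lo=0, hi=3, mid=1, arr[mid]=10 -> 10 > 8, search left half
lo=0, hi=0, mid=0, arr[mid]=7 -> 7 < 8, search right half
lo=1 > hi=0, target 8 not found

Binary search determines that 8 is not in the array after 3 comparisons. The search space was exhausted without finding the target.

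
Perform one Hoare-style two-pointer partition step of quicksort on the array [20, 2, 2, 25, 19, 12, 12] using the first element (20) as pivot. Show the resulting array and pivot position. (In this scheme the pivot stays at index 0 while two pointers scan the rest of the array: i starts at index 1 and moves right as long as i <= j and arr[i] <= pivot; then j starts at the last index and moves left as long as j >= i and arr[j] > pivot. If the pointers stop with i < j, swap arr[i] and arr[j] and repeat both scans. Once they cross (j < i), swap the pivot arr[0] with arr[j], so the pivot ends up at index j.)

Hoare-style two-pointer partition with pivot = 20:

Initial array: [20, 2, 2, 25, 19, 12, 12]

Pointers start at i = 1, j = 6.
i stops at index 3 (arr[3]=25 > 20), j stops at index 6 (arr[6]=12 <= 20): swap arr[3] and arr[6], array becomes [20, 2, 2, 12, 19, 12, 25]
i ends at 6, j ends at 5: the pointers have crossed (j < i), so scanning stops.

Swap pivot arr[0] with arr[5] to place pivot at position 5: [12, 2, 2, 12, 19, 20, 25]
Pivot position: 5

After partitioning with pivot 20, the array becomes [12, 2, 2, 12, 19, 20, 25]. The pivot is placed at index 5. All elements to the left of the pivot are <= 20, and all elements to the right are > 20.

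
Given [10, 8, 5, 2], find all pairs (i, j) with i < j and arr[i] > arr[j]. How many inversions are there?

Finding inversions in [10, 8, 5, 2]:

(0, 1): arr[0]=10 > arr[1]=8
(0, 2): arr[0]=10 > arr[2]=5
(0, 3): arr[0]=10 > arr[3]=2
(1, 2): arr[1]=8 > arr[2]=5
(1, 3): arr[1]=8 > arr[3]=2
(2, 3): arr[2]=5 > arr[3]=2

Total inversions: 6

The array has 6 inversion(s): (0,1), (0,2), (0,3), (1,2), (1,3), (2,3). Each pair (i,j) satisfies i < j and arr[i] > arr[j].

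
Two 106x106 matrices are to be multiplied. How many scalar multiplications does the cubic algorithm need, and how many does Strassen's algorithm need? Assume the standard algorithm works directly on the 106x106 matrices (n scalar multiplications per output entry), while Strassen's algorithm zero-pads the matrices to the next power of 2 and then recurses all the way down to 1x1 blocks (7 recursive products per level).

Matrix multiplication for 106x106 matrices:

Strassen's algorithm requires power-of-2 dimensions. Pad 106x106 to 128x128 (next power of 2).

Standard algorithm: 106^3 = 1191016 multiplications
Strassen's algorithm: 7^(log2(128)) = 7^7 = 823543 multiplications
Savings: 1191016 - 823543 = 367473 multiplications

Standard: 1191016 multiplications (106^3). Strassen: 823543 multiplications (7^7, after padding to 128x128). Strassen reduces 8 recursive multiplications to 7 at each level.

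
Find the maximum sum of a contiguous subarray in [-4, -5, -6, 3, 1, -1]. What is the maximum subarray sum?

Using Kadane's algorithm on [-4, -5, -6, 3, 1, -1]:

Scanning through the array:
Position 1 (value -5): max_ending_here = -5, max_so_far = -4
Position 2 (value -6): max_ending_here = -6, max_so_far = -4
Position 3 (value 3): max_ending_here = 3, max_so_far = 3
Position 4 (value 1): max_ending_here = 4, max_so_far = 4
Position 5 (value -1): max_ending_here = 3, max_so_far = 4

Maximum subarray: [3, 1]
Maximum sum: 4

The maximum subarray is [3, 1] with sum 4. This subarray runs from index 3 to index 4.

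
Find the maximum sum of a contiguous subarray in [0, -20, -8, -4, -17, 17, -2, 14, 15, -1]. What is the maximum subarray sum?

Using Kadane's algorithm on [0, -20, -8, -4, -17, 17, -2, 14, 15, -1]:

Scanning through the array:
Position 1 (value -20): max_ending_here = -20, max_so_far = 0
Position 2 (value -8): max_ending_here = -8, max_so_far = 0
Position 3 (value -4): max_ending_here = -4, max_so_far = 0
Position 4 (value -17): max_ending_here = -17, max_so_far = 0
Position 5 (value 17): max_ending_here = 17, max_so_far = 17
Position 6 (value -2): max_ending_here = 15, max_so_far = 17
Position 7 (value 14): max_ending_here = 29, max_so_far = 29
Position 8 (value 15): max_ending_here = 44, max_so_far = 44
Position 9 (value -1): max_ending_here = 43, max_so_far = 44

Maximum subarray: [17, -2, 14, 15]
Maximum sum: 44

The maximum subarray is [17, -2, 14, 15] with sum 44. This subarray runs from index 5 to index 8.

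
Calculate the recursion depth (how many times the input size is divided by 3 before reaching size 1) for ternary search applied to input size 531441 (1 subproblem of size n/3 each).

For divide and conquer with division factor 3:

Problem sizes at each level:
Level 0: 531441
Level 1: 177147
Level 2: 59049
Level 3: 19683
Level 4: 6561
Level 5: 2187
Level 6: 729
Level 7: 243
Level 8: 81
Level 9: 27
Level 10: 9
Level 11: 3
Level 12: 1

The root is level 0 and the size-1 base case is level 12 (the tree spans levels 0 through 12, i.e. 13 levels counting the root), so the depth is the number of divisions: log_3(531441) = 12

The recursion tree depth is log_3(531441) = 12. At each level, the problem size is divided by 3, so it takes 12 divisions to reduce to a base case of size 1. The algorithm makes 1 recursive call at each level.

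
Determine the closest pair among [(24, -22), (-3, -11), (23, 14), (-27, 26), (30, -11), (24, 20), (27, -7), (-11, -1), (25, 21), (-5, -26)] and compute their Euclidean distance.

Computing all pairwise distances among 10 points:

d((24, -22), (-3, -11)) = 29.1548
d((24, -22), (23, 14)) = 36.0139
d((24, -22), (-27, 26)) = 70.0357
d((24, -22), (30, -11)) = 12.53
d((24, -22), (24, 20)) = 42.0
d((24, -22), (27, -7)) = 15.2971
d((24, -22), (-11, -1)) = 40.8167
d((24, -22), (25, 21)) = 43.0116
d((24, -22), (-5, -26)) = 29.2746
d((-3, -11), (23, 14)) = 36.0694
d((-3, -11), (-27, 26)) = 44.1022
d((-3, -11), (30, -11)) = 33.0
d((-3, -11), (24, 20)) = 41.1096
d((-3, -11), (27, -7)) = 30.2655
d((-3, -11), (-11, -1)) = 12.8062
d((-3, -11), (25, 21)) = 42.5206
d((-3, -11), (-5, -26)) = 15.1327
d((23, 14), (-27, 26)) = 51.4198
d((23, 14), (30, -11)) = 25.9615
d((23, 14), (24, 20)) = 6.0828
d((23, 14), (27, -7)) = 21.3776
d((23, 14), (-11, -1)) = 37.1618
d((23, 14), (25, 21)) = 7.2801
d((23, 14), (-5, -26)) = 48.8262
d((-27, 26), (30, -11)) = 67.9559
d((-27, 26), (24, 20)) = 51.3517
d((-27, 26), (27, -7)) = 63.2851
d((-27, 26), (-11, -1)) = 31.3847
d((-27, 26), (25, 21)) = 52.2398
d((-27, 26), (-5, -26)) = 56.4624
d((30, -11), (24, 20)) = 31.5753
d((30, -11), (27, -7)) = 5.0
d((30, -11), (-11, -1)) = 42.2019
d((30, -11), (25, 21)) = 32.3883
d((30, -11), (-5, -26)) = 38.0789
d((24, 20), (27, -7)) = 27.1662
d((24, 20), (-11, -1)) = 40.8167
d((24, 20), (25, 21)) = 1.4142 <-- minimum
d((24, 20), (-5, -26)) = 54.3783
d((27, -7), (-11, -1)) = 38.4708
d((27, -7), (25, 21)) = 28.0713
d((27, -7), (-5, -26)) = 37.2156
d((-11, -1), (25, 21)) = 42.19
d((-11, -1), (-5, -26)) = 25.7099
d((25, 21), (-5, -26)) = 55.7584

Closest pair: (24, 20) and (25, 21) with distance 1.4142

The closest pair is (24, 20) and (25, 21) with Euclidean distance 1.4142. For 10 points, brute-force pairwise comparison is shown above. For large n, the divide-and-conquer algorithm (sort by x, recurse on halves, check the dividing strip) achieves O(n log n).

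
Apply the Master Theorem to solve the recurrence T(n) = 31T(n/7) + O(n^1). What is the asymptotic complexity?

Master Theorem for T(n) = 31T(n/7) + O(n^1):

a = 31, b = 7, c = 1
log_b(a) = log_7(31) = 1.7647

Case 1: c = 1 < log_7(31) = 1.7647
T(n) = O(n^(log_7 31))

For T(n) = 31T(n/7) + O(n^1): log_7(31) = 1.7647. This is Case 1 of the Master Theorem (c < log_b(a), work dominated by leaves), giving O(n^(log_7 31)).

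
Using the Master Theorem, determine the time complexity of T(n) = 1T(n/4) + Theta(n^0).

Master Theorem for T(n) = 1T(n/4) + O(n^0):

a = 1, b = 4, c = 0
log_b(a) = log_4(1) = 0.0000

Case 2: c = 0 = log_4(1) = 0.0000
T(n) = O(n^0 log n) = O(log n)

For T(n) = 1T(n/4) + O(n^0): log_4(1) = 0.0000. This is Case 2 of the Master Theorem (c = log_b(a), equal work at all levels), giving O(log n).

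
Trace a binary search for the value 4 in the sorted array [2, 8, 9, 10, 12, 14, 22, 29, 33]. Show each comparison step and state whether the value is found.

Binary search for 4 in [2, 8, 9, 10, 12, 14, 22, 29, 33]:

lo=0, hi=8, mid=4, arr[mid]=12 -> 12 > 4, search left half
lo=0, hi=3, mid=1, arr[mid]=8 -> 8 > 4, search left half
lo=0, hi=0, mid=0, arr[mid]=2 -> 2 < 4, search right half
lo=1 > hi=0, target 4 not found

Binary search determines that 4 is not in the array after 3 comparisons. The search space was exhausted without finding the target.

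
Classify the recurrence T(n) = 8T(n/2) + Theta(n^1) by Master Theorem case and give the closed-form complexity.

Master Theorem for T(n) = 8T(n/2) + O(n^1):

a = 8, b = 2, c = 1
log_b(a) = log_2(8) = 3.0000

Case 1: c = 1 < log_2(8) = 3.0000
T(n) = O(n^(log_2 8)) = O(n^3)

For T(n) = 8T(n/2) + O(n^1): log_2(8) = 3.0000. This is Case 1 of the Master Theorem (c < log_b(a), work dominated by leaves), giving O(n^3).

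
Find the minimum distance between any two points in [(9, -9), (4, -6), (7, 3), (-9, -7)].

Computing all pairwise distances among 4 points:

d((9, -9), (4, -6)) = 5.831 <-- minimum
d((9, -9), (7, 3)) = 12.1655
d((9, -9), (-9, -7)) = 18.1108
d((4, -6), (7, 3)) = 9.4868
d((4, -6), (-9, -7)) = 13.0384
d((7, 3), (-9, -7)) = 18.868

Closest pair: (9, -9) and (4, -6) with distance 5.831

The closest pair is (9, -9) and (4, -6) with Euclidean distance 5.831. For 4 points, brute-force pairwise comparison is shown above. For large n, the divide-and-conquer algorithm (sort by x, recurse on halves, check the dividing strip) achieves O(n log n).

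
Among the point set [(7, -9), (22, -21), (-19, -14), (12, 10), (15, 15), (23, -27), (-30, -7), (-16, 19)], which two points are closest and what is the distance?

Computing all pairwise distances among 8 points:

d((7, -9), (22, -21)) = 19.2094
d((7, -9), (-19, -14)) = 26.4764
d((7, -9), (12, 10)) = 19.6469
d((7, -9), (15, 15)) = 25.2982
d((7, -9), (23, -27)) = 24.0832
d((7, -9), (-30, -7)) = 37.054
d((7, -9), (-16, 19)) = 36.2353
d((22, -21), (-19, -14)) = 41.5933
d((22, -21), (12, 10)) = 32.573
d((22, -21), (15, 15)) = 36.6742
d((22, -21), (23, -27)) = 6.0828
d((22, -21), (-30, -7)) = 53.8516
d((22, -21), (-16, 19)) = 55.1725
d((-19, -14), (12, 10)) = 39.2046
d((-19, -14), (15, 15)) = 44.6878
d((-19, -14), (23, -27)) = 43.9659
d((-19, -14), (-30, -7)) = 13.0384
d((-19, -14), (-16, 19)) = 33.1361
d((12, 10), (15, 15)) = 5.831 <-- minimum
d((12, 10), (23, -27)) = 38.6005
d((12, 10), (-30, -7)) = 45.31
d((12, 10), (-16, 19)) = 29.4109
d((15, 15), (23, -27)) = 42.7551
d((15, 15), (-30, -7)) = 50.0899
d((15, 15), (-16, 19)) = 31.257
d((23, -27), (-30, -7)) = 56.648
d((23, -27), (-16, 19)) = 60.3075
d((-30, -7), (-16, 19)) = 29.5296

Closest pair: (12, 10) and (15, 15) with distance 5.831

The closest pair is (12, 10) and (15, 15) with Euclidean distance 5.831. For 8 points, brute-force pairwise comparison is shown above. For large n, the divide-and-conquer algorithm (sort by x, recurse on halves, check the dividing strip) achieves O(n log n).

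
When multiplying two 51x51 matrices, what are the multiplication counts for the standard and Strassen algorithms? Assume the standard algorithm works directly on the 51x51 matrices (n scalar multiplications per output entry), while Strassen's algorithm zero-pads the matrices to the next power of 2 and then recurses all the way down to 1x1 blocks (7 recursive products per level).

Matrix multiplication for 51x51 matrices:

Strassen's algorithm requires power-of-2 dimensions. Pad 51x51 to 64x64 (next power of 2).

Standard algorithm: 51^3 = 132651 multiplications
Strassen's algorithm: 7^(log2(64)) = 7^6 = 117649 multiplications
Savings: 132651 - 117649 = 15002 multiplications

Standard: 132651 multiplications (51^3). Strassen: 117649 multiplications (7^6, after padding to 64x64). Strassen reduces 8 recursive multiplications to 7 at each level.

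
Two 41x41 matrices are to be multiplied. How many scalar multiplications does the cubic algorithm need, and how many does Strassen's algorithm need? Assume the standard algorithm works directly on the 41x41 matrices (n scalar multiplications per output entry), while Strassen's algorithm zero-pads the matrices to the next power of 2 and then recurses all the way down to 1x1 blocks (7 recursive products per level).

Matrix multiplication for 41x41 matrices:

Strassen's algorithm requires power-of-2 dimensions. Pad 41x41 to 64x64 (next power of 2).

Standard algorithm: 41^3 = 68921 multiplications
Strassen's algorithm: 7^(log2(64)) = 7^6 = 117649 multiplications
Difference: 68921 - 117649 = -48728 (Strassen uses MORE here due to padding overhead — for small or just-over-power-of-2 n, padding can outweigh the per-level savings)

Standard: 68921 multiplications (41^3). Strassen: 117649 multiplications (7^6, after padding to 64x64). Strassen reduces 8 recursive multiplications to 7 at each level.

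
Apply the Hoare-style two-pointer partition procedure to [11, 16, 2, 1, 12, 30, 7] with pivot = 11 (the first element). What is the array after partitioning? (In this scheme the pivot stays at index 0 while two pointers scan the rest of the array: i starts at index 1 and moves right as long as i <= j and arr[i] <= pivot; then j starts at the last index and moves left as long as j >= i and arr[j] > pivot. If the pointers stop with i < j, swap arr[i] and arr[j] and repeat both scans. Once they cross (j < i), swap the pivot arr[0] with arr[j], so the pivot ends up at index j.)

Hoare-style two-pointer partition with pivot = 11:

Initial array: [11, 16, 2, 1, 12, 30, 7]

Pointers start at i = 1, j = 6.
i stops at index 1 (arr[1]=16 > 11), j stops at index 6 (arr[6]=7 <= 11): swap arr[1] and arr[6], array becomes [11, 7, 2, 1, 12, 30, 16]
i ends at 4, j ends at 3: the pointers have crossed (j < i), so scanning stops.

Swap pivot arr[0] with arr[3] to place pivot at position 3: [1, 7, 2, 11, 12, 30, 16]
Pivot position: 3

After partitioning with pivot 11, the array becomes [1, 7, 2, 11, 12, 30, 16]. The pivot is placed at index 3. All elements to the left of the pivot are <= 11, and all elements to the right are > 11.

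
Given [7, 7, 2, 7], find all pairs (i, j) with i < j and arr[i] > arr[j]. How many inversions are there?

Finding inversions in [7, 7, 2, 7]:

(0, 2): arr[0]=7 > arr[2]=2
(1, 2): arr[1]=7 > arr[2]=2

Total inversions: 2

The array has 2 inversion(s): (0,2), (1,2). Each pair (i,j) satisfies i < j and arr[i] > arr[j].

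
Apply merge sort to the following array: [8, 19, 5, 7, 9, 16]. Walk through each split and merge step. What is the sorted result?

Merge sort trace:

Split: [8, 19, 5, 7, 9, 16] -> [8, 19, 5] and [7, 9, 16]
  Split: [8, 19, 5] -> [8] and [19, 5]
    Split: [19, 5] -> [19] and [5]
    Merge: [19] + [5] -> [5, 19]
  Merge: [8] + [5, 19] -> [5, 8, 19]
  Split: [7, 9, 16] -> [7] and [9, 16]
    Split: [9, 16] -> [9] and [16]
    Merge: [9] + [16] -> [9, 16]
  Merge: [7] + [9, 16] -> [7, 9, 16]
Merge: [5, 8, 19] + [7, 9, 16] -> [5, 7, 8, 9, 16, 19]

Final sorted array: [5, 7, 8, 9, 16, 19]

The merge sort proceeds by recursively splitting the array and merging sorted halves.
After all merges, the sorted array is [5, 7, 8, 9, 16, 19].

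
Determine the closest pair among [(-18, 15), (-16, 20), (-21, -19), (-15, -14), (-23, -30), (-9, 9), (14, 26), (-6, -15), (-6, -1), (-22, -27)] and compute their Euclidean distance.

Computing all pairwise distances among 10 points:

d((-18, 15), (-16, 20)) = 5.3852
d((-18, 15), (-21, -19)) = 34.1321
d((-18, 15), (-15, -14)) = 29.1548
d((-18, 15), (-23, -30)) = 45.2769
d((-18, 15), (-9, 9)) = 10.8167
d((-18, 15), (14, 26)) = 33.8378
d((-18, 15), (-6, -15)) = 32.311
d((-18, 15), (-6, -1)) = 20.0
d((-18, 15), (-22, -27)) = 42.19
d((-16, 20), (-21, -19)) = 39.3192
d((-16, 20), (-15, -14)) = 34.0147
d((-16, 20), (-23, -30)) = 50.4876
d((-16, 20), (-9, 9)) = 13.0384
d((-16, 20), (14, 26)) = 30.5941
d((-16, 20), (-6, -15)) = 36.4005
d((-16, 20), (-6, -1)) = 23.2594
d((-16, 20), (-22, -27)) = 47.3814
d((-21, -19), (-15, -14)) = 7.8102
d((-21, -19), (-23, -30)) = 11.1803
d((-21, -19), (-9, 9)) = 30.4631
d((-21, -19), (14, 26)) = 57.0088
d((-21, -19), (-6, -15)) = 15.5242
d((-21, -19), (-6, -1)) = 23.4307
d((-21, -19), (-22, -27)) = 8.0623
d((-15, -14), (-23, -30)) = 17.8885
d((-15, -14), (-9, 9)) = 23.7697
d((-15, -14), (14, 26)) = 49.4065
d((-15, -14), (-6, -15)) = 9.0554
d((-15, -14), (-6, -1)) = 15.8114
d((-15, -14), (-22, -27)) = 14.7648
d((-23, -30), (-9, 9)) = 41.4367
d((-23, -30), (14, 26)) = 67.1193
d((-23, -30), (-6, -15)) = 22.6716
d((-23, -30), (-6, -1)) = 33.6155
d((-23, -30), (-22, -27)) = 3.1623 <-- minimum
d((-9, 9), (14, 26)) = 28.6007
d((-9, 9), (-6, -15)) = 24.1868
d((-9, 9), (-6, -1)) = 10.4403
d((-9, 9), (-22, -27)) = 38.2753
d((14, 26), (-6, -15)) = 45.618
d((14, 26), (-6, -1)) = 33.6006
d((14, 26), (-22, -27)) = 64.0703
d((-6, -15), (-6, -1)) = 14.0
d((-6, -15), (-22, -27)) = 20.0
d((-6, -1), (-22, -27)) = 30.5287

Closest pair: (-23, -30) and (-22, -27) with distance 3.1623

The closest pair is (-23, -30) and (-22, -27) with Euclidean distance 3.1623. For 10 points, brute-force pairwise comparison is shown above. For large n, the divide-and-conquer algorithm (sort by x, recurse on halves, check the dividing strip) achieves O(n log n).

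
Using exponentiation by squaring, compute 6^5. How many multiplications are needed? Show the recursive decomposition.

Computing 6^5 by squaring (build up from 6^1; each line after the first costs one multiplication):

6^1 = 6
6^2 = (6^1)^2 = 6^2 = 36
6^4 = (6^2)^2 = 36^2 = 1296
6^5 = 6 * 6^4 = 6 * 1296 = 7776

Result: 7776
Multiplications needed: 3 (3 lines after 6^1)

6^5 = 7776. Using exponentiation by squaring, this requires 3 multiplications. The key idea: if the exponent is even, square the half-power; if odd, multiply by the base once.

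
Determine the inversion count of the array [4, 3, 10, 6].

Finding inversions in [4, 3, 10, 6]:

(0, 1): arr[0]=4 > arr[1]=3
(2, 3): arr[2]=10 > arr[3]=6

Total inversions: 2

The array has 2 inversion(s): (0,1), (2,3). Each pair (i,j) satisfies i < j and arr[i] > arr[j].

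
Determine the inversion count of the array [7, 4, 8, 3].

Finding inversions in [7, 4, 8, 3]:

(0, 1): arr[0]=7 > arr[1]=4
(0, 3): arr[0]=7 > arr[3]=3
(1, 3): arr[1]=4 > arr[3]=3
(2, 3): arr[2]=8 > arr[3]=3

Total inversions: 4

The array has 4 inversion(s): (0,1), (0,3), (1,3), (2,3). Each pair (i,j) satisfies i < j and arr[i] > arr[j].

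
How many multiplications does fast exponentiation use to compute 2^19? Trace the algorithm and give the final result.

Computing 2^19 by squaring (build up from 2^1; each line after the first costs one multiplication):

2^1 = 2
2^2 = (2^1)^2 = 2^2 = 4
2^4 = (2^2)^2 = 4^2 = 16
2^8 = (2^4)^2 = 16^2 = 256
2^9 = 2 * 2^8 = 2 * 256 = 512
2^18 = (2^9)^2 = 512^2 = 262144
2^19 = 2 * 2^18 = 2 * 262144 = 524288

Result: 524288
Multiplications needed: 6 (6 lines after 2^1)

2^19 = 524288. Using exponentiation by squaring, this requires 6 multiplications. The key idea: if the exponent is even, square the half-power; if odd, multiply by the base once.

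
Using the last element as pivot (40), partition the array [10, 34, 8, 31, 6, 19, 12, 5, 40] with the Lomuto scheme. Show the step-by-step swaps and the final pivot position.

Lomuto partition with pivot = 40:

Initial array: [10, 34, 8, 31, 6, 19, 12, 5, 40]

arr[0]=10 <= 40: swap with position 0, array becomes [10, 34, 8, 31, 6, 19, 12, 5, 40]
arr[1]=34 <= 40: swap with position 1, array becomes [10, 34, 8, 31, 6, 19, 12, 5, 40]
arr[2]=8 <= 40: swap with position 2, array becomes [10, 34, 8, 31, 6, 19, 12, 5, 40]
arr[3]=31 <= 40: swap with position 3, array becomes [10, 34, 8, 31, 6, 19, 12, 5, 40]
arr[4]=6 <= 40: swap with position 4, array becomes [10, 34, 8, 31, 6, 19, 12, 5, 40]
arr[5]=19 <= 40: swap with position 5, array becomes [10, 34, 8, 31, 6, 19, 12, 5, 40]
arr[6]=12 <= 40: swap with position 6, array becomes [10, 34, 8, 31, 6, 19, 12, 5, 40]
arr[7]=5 <= 40: swap with position 7, array becomes [10, 34, 8, 31, 6, 19, 12, 5, 40]

Place pivot at position 8: [10, 34, 8, 31, 6, 19, 12, 5, 40]
Pivot position: 8

After partitioning with pivot 40, the array becomes [10, 34, 8, 31, 6, 19, 12, 5, 40]. The pivot is placed at index 8. All elements to the left of the pivot are <= 40, and all elements to the right are > 40.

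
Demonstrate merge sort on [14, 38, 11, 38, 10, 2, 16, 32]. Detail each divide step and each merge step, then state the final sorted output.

Merge sort trace:

Split: [14, 38, 11, 38, 10, 2, 16, 32] -> [14, 38, 11, 38] and [10, 2, 16, 32]
  Split: [14, 38, 11, 38] -> [14, 38] and [11, 38]
    Split: [14, 38] -> [14] and [38]
    Merge: [14] + [38] -> [14, 38]
    Split: [11, 38] -> [11] and [38]
    Merge: [11] + [38] -> [11, 38]
  Merge: [14, 38] + [11, 38] -> [11, 14, 38, 38]
  Split: [10, 2, 16, 32] -> [10, 2] and [16, 32]
    Split: [10, 2] -> [10] and [2]
    Merge: [10] + [2] -> [2, 10]
    Split: [16, 32] -> [16] and [32]
    Merge: [16] + [32] -> [16, 32]
  Merge: [2, 10] + [16, 32] -> [2, 10, 16, 32]
Merge: [11, 14, 38, 38] + [2, 10, 16, 32] -> [2, 10, 11, 14, 16, 32, 38, 38]

Final sorted array: [2, 10, 11, 14, 16, 32, 38, 38]

The merge sort proceeds by recursively splitting the array and merging sorted halves.
After all merges, the sorted array is [2, 10, 11, 14, 16, 32, 38, 38].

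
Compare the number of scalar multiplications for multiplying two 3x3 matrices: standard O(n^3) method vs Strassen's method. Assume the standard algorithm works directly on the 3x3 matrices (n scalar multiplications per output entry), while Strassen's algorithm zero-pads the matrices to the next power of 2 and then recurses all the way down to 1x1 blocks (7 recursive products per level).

Matrix multiplication for 3x3 matrices:

Strassen's algorithm requires power-of-2 dimensions. Pad 3x3 to 4x4 (next power of 2).

Standard algorithm: 3^3 = 27 multiplications
Strassen's algorithm: 7^(log2(4)) = 7^2 = 49 multiplications
Difference: 27 - 49 = -22 (Strassen uses MORE here due to padding overhead — for small or just-over-power-of-2 n, padding can outweigh the per-level savings)

Standard: 27 multiplications (3^3). Strassen: 49 multiplications (7^2, after padding to 4x4). Strassen reduces 8 recursive multiplications to 7 at each level.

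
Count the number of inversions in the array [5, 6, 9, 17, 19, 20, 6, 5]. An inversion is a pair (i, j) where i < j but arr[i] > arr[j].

Finding inversions in [5, 6, 9, 17, 19, 20, 6, 5]:

(1, 7): arr[1]=6 > arr[7]=5
(2, 6): arr[2]=9 > arr[6]=6
(2, 7): arr[2]=9 > arr[7]=5
(3, 6): arr[3]=17 > arr[6]=6
(3, 7): arr[3]=17 > arr[7]=5
(4, 6): arr[4]=19 > arr[6]=6
(4, 7): arr[4]=19 > arr[7]=5
(5, 6): arr[5]=20 > arr[6]=6
(5, 7): arr[5]=20 > arr[7]=5
(6, 7): arr[6]=6 > arr[7]=5

Total inversions: 10

The array has 10 inversion(s): (1,7), (2,6), (2,7), (3,6), (3,7), (4,6), (4,7), (5,6), (5,7), (6,7). Each pair (i,j) satisfies i < j and arr[i] > arr[j].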